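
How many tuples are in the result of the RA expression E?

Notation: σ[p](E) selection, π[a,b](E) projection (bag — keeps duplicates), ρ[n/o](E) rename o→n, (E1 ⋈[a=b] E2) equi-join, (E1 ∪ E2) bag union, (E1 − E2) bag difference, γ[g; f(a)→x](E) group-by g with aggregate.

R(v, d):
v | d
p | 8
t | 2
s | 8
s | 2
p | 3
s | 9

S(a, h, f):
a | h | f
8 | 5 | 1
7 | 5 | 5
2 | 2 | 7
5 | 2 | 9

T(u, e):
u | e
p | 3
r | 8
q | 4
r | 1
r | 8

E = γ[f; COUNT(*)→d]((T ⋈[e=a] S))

Per-node cardinality:
  T → 5
  S → 4
  (T ⋈[e=a] S) → 2
  γ[f; COUNT(*)→d]((T ⋈[e=a] S)) → 1

|E| = 1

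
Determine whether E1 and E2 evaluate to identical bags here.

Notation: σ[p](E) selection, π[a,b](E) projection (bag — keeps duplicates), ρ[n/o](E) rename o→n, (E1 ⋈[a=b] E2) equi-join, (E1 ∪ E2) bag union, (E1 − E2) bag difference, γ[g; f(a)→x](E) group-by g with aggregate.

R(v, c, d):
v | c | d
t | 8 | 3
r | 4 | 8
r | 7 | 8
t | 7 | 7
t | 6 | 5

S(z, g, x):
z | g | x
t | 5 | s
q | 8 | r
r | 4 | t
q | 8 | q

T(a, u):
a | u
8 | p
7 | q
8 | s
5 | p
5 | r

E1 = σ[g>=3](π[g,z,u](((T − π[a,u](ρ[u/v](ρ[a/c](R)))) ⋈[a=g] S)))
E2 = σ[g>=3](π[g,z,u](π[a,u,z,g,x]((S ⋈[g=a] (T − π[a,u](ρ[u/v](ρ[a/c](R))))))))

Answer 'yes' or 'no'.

E1 subexpression sizes:
  T → 5
  R → 5
  ρ[a/c](R) → 5
  ρ[u/v](ρ[a/c](R)) → 5
  π[a,u](ρ[u/v](ρ[a/c](R))) → 5
  (T − π[a,u](ρ[u/v](ρ[a/c](R)))) → 5
  S → 4
  ((T − π[a,u](ρ[u/v](ρ[a/c](R)))) ⋈[a=g] S) → 6
  π[g,z,u](((T − π[a,u](ρ[u/v](ρ[a/c](R)))) ⋈[a=g] S)) → 6
  σ[g>=3](π[g,z,u](((T − π[a,u](ρ[u/v](ρ[a/c](R)))) ⋈[a=g] S))) → 6
E2 subexpression sizes:
  S → 4
  T → 5
  R → 5
  ρ[a/c](R) → 5
  ρ[u/v](ρ[a/c](R)) → 5
  π[a,u](ρ[u/v](ρ[a/c](R))) → 5
  (T − π[a,u](ρ[u/v](ρ[a/c](R)))) → 5
  (S ⋈[g=a] (T − π[a,u](ρ[u/v](ρ[a/c](R))))) → 6
  π[a,u,z,g,x]((S ⋈[g=a] (T − π[a,u](ρ[u/v](ρ[a/c](R)))))) → 6
  π[g,z,u](π[a,u,z,g,x]((S ⋈[g=a] (T − π[a,u](ρ[u/v](ρ[a/c](R))))))) → 6
  σ[g>=3](π[g,z,u](π[a,u,z,g,x]((S ⋈[g=a] (T − π[a,u](ρ[u/v](ρ[a/c](R)))))))) → 6

E1 and E2 produce the same multiset:
g | z | u
5 | t | p
5 | t | r
8 | q | p
8 | q | p
8 | q | s
8 | q | s

yes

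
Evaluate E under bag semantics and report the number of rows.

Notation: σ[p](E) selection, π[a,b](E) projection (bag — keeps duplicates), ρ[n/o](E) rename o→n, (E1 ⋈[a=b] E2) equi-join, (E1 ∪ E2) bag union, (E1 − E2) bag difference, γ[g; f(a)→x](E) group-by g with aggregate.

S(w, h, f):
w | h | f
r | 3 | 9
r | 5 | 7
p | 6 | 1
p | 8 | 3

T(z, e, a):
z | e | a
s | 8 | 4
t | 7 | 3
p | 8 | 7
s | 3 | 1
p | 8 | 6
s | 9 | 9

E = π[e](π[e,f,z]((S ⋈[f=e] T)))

Subexpression sizes:
  S → 4
  T → 6
  (S ⋈[f=e] T) → 3
  π[e,f,z]((S ⋈[f=e] T)) → 3
  π[e](π[e,f,z]((S ⋈[f=e] T))) → 3

|E| = 3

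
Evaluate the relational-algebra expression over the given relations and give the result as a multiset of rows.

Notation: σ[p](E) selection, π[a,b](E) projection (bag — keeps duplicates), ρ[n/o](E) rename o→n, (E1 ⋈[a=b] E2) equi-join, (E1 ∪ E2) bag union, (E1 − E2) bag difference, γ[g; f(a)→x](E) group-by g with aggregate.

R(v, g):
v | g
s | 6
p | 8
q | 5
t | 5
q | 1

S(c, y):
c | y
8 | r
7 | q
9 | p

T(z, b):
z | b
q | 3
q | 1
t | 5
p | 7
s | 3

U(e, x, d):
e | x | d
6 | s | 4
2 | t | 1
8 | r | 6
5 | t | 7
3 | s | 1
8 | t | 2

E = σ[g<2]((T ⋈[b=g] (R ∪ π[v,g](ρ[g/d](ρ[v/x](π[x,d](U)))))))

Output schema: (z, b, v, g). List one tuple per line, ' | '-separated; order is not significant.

Stepwise |·|:
  T → 5
  R → 5
  U → 6
  π[x,d](U) → 6
  ρ[v/x](π[x,d](U)) → 6
  ρ[g/d](ρ[v/x](π[x,d](U))) → 6
  π[v,g](ρ[g/d](ρ[v/x](π[x,d](U)))) → 6
  (R ∪ π[v,g](ρ[g/d](ρ[v/x](π[x,d](U))))) → 11
  (T ⋈[b=g] (R ∪ π[v,g](ρ[g/d](ρ[v/x](π[x,d](U)))))) → 6
  σ[g<2]((T ⋈[b=g] (R ∪ π[v,g](ρ[g/d](ρ[v/x](π[x,d](U))))))) → 3

== RESULT ==
z | b | v | g
q | 1 | q | 1
q | 1 | s | 1
q | 1 | t | 1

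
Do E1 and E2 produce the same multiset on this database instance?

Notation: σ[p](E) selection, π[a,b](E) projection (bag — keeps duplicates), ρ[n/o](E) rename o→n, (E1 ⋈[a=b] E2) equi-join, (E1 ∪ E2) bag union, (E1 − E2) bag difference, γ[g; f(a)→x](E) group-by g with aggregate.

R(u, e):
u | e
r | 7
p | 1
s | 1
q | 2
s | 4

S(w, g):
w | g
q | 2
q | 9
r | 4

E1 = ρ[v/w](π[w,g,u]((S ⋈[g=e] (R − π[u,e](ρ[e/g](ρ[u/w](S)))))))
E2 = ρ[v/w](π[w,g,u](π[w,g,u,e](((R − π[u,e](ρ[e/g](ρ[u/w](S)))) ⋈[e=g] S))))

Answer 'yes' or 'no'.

E1 stepwise |·|:
  S → 3
  R → 5
  S → 3
  ρ[u/w](S) → 3
  ρ[e/g](ρ[u/w](S)) → 3
  π[u,e](ρ[e/g](ρ[u/w](S))) → 3
  (R − π[u,e](ρ[e/g](ρ[u/w](S)))) → 4
  (S ⋈[g=e] (R − π[u,e](ρ[e/g](ρ[u/w](S))))) → 1
  π[w,g,u]((S ⋈[g=e] (R − π[u,e](ρ[e/g](ρ[u/w](S)))))) → 1
  ρ[v/w](π[w,g,u]((S ⋈[g=e] (R − π[u,e](ρ[e/g](ρ[u/w](S))))))) → 1
E2 stepwise |·|:
  R → 5
  S → 3
  ρ[u/w](S) → 3
  ρ[e/g](ρ[u/w](S)) → 3
  π[u,e](ρ[e/g](ρ[u/w](S))) → 3
  (R − π[u,e](ρ[e/g](ρ[u/w](S)))) → 4
  S → 3
  ((R − π[u,e](ρ[e/g](ρ[u/w](S)))) ⋈[e=g] S) → 1
  π[w,g,u,e](((R − π[u,e](ρ[e/g](ρ[u/w](S)))) ⋈[e=g] S)) → 1
  π[w,g,u](π[w,g,u,e](((R − π[u,e](ρ[e/g](ρ[u/w](S)))) ⋈[e=g] S))) → 1
  ρ[v/w](π[w,g,u](π[w,g,u,e](((R − π[u,e](ρ[e/g](ρ[u/w](S)))) ⋈[e=g] S)))) → 1

E1 and E2 produce the same multiset:
v | g | u
r | 4 | s

yes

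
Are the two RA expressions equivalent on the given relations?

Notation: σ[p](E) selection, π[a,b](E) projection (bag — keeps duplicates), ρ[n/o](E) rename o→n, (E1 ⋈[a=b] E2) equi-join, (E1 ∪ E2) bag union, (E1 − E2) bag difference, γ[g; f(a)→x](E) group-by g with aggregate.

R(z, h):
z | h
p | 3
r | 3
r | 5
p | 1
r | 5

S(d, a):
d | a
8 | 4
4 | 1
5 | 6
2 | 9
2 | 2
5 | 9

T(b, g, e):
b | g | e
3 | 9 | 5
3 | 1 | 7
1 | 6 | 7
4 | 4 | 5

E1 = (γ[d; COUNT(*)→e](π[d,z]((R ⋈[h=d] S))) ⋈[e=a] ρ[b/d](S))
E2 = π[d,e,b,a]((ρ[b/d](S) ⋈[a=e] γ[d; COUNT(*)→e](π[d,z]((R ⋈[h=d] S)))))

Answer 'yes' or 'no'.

E1 subexpression sizes:
  R → 5
  S → 6
  (R ⋈[h=d] S) → 4
  π[d,z]((R ⋈[h=d] S)) → 4
  γ[d; COUNT(*)→e](π[d,z]((R ⋈[h=d] S))) → 1
  S → 6
  ρ[b/d](S) → 6
  (γ[d; COUNT(*)→e](π[d,z]((R ⋈[h=d] S))) ⋈[e=a] ρ[b/d](S)) → 1
E2 subexpression sizes:
  S → 6
  ρ[b/d](S) → 6
  R → 5
  S → 6
  (R ⋈[h=d] S) → 4
  π[d,z]((R ⋈[h=d] S)) → 4
  γ[d; COUNT(*)→e](π[d,z]((R ⋈[h=d] S))) → 1
  (ρ[b/d](S) ⋈[a=e] γ[d; COUNT(*)→e](π[d,z]((R ⋈[h=d] S)))) → 1
  π[d,e,b,a]((ρ[b/d](S) ⋈[a=e] γ[d; COUNT(*)→e](π[d,z]((R ⋈[h=d] S))))) → 1

E1 and E2 produce the same multiset:
d | e | b | a
5 | 4 | 8 | 4

yes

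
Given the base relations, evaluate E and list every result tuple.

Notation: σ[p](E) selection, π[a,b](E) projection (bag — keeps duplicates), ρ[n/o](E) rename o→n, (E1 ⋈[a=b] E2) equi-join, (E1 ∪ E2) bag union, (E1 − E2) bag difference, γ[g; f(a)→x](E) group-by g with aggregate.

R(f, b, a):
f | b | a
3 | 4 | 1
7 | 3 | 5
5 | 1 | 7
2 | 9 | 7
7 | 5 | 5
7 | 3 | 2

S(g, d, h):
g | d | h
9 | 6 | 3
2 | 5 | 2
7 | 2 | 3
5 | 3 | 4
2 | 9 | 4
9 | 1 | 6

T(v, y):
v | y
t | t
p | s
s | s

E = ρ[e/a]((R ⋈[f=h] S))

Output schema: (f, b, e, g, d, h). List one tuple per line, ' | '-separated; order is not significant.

Subexpression sizes:
  R → 6
  S → 6
  (R ⋈[f=h] S) → 3
  ρ[e/a]((R ⋈[f=h] S)) → 3

== RESULT ==
f | b | e | g | d | h
2 | 9 | 7 | 2 | 5 | 2
3 | 4 | 1 | 7 | 2 | 3
3 | 4 | 1 | 9 | 6 | 3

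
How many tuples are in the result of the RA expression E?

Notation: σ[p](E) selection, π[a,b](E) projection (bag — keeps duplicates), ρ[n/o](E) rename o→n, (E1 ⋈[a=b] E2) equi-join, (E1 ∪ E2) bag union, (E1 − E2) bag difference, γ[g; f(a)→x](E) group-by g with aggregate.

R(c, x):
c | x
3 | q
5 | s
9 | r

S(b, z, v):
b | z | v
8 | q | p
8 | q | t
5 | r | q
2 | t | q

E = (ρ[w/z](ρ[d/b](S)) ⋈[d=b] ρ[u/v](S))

Stepwise |·|:
  S → 4
  ρ[d/b](S) → 4
  ρ[w/z](ρ[d/b](S)) → 4
  S → 4
  ρ[u/v](S) → 4
  (ρ[w/z](ρ[d/b](S)) ⋈[d=b] ρ[u/v](S)) → 6

|E| = 6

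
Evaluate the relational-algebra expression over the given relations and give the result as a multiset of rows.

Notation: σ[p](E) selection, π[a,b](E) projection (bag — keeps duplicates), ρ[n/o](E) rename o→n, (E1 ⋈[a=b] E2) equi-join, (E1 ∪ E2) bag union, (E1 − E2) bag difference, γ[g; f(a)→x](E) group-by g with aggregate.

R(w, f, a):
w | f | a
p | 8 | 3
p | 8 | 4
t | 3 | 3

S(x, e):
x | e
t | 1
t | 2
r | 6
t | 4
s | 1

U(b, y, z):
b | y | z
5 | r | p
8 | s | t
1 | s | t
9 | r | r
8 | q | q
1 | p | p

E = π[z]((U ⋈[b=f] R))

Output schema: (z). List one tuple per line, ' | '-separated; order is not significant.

Subexpression sizes:
  U → 6
  R → 3
  (U ⋈[b=f] R) → 4
  π[z]((U ⋈[b=f] R)) → 4

== RESULT ==
z
q
q
t
t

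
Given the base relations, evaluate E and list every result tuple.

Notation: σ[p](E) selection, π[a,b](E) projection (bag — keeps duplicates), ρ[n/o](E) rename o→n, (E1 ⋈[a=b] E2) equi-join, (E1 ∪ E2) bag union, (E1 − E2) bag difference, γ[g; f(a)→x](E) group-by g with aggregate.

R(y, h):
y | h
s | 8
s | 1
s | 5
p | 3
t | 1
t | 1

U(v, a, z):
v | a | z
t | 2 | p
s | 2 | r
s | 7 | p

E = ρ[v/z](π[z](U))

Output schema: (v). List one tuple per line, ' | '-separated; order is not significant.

Per-node cardinality:
  U → 3
  π[z](U) → 3
  ρ[v/z](π[z](U)) → 3

== RESULT ==
v
p
p
r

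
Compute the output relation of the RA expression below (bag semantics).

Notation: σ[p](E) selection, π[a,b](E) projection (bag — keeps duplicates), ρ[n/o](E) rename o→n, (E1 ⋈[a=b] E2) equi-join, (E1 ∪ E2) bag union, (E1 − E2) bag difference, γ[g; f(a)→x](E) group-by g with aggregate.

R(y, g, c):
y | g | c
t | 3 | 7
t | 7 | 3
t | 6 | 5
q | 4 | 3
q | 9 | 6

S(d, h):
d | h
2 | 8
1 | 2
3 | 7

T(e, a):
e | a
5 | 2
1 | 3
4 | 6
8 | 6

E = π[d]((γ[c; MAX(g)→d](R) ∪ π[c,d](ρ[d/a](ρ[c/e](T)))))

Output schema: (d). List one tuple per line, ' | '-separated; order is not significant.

Subexpression sizes:
  R → 5
  γ[c; MAX(g)→d](R) → 4
  T → 4
  ρ[c/e](T) → 4
  ρ[d/a](ρ[c/e](T)) → 4
  π[c,d](ρ[d/a](ρ[c/e](T))) → 4
  (γ[c; MAX(g)→d](R) ∪ π[c,d](ρ[d/a](ρ[c/e](T)))) → 8
  π[d]((γ[c; MAX(g)→d](R) ∪ π[c,d](ρ[d/a](ρ[c/e](T))))) → 8

== RESULT ==
d
2
3
3
6
6
6
7
9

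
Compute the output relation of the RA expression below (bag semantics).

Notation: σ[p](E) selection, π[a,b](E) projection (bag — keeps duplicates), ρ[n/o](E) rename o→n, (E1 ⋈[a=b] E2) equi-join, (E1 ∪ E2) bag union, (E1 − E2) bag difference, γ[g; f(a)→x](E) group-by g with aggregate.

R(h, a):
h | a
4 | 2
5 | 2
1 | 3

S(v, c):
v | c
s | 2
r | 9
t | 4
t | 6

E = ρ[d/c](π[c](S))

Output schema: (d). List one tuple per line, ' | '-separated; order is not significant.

Subexpression sizes:
  S → 4
  π[c](S) → 4
  ρ[d/c](π[c](S)) → 4

== RESULT ==
d
2
4
6
9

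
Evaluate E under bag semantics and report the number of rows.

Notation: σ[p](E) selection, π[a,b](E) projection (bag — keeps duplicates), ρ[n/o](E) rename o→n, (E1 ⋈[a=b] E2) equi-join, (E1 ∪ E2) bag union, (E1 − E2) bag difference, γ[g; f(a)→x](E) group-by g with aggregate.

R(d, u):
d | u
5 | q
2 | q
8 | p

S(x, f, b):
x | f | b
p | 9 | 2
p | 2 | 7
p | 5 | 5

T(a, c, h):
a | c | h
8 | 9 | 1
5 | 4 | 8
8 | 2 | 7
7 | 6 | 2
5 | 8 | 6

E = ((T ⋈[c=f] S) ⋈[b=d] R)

Subexpression sizes:
  T → 5
  S → 3
  (T ⋈[c=f] S) → 2
  R → 3
  ((T ⋈[c=f] S) ⋈[b=d] R) → 1

|E| = 1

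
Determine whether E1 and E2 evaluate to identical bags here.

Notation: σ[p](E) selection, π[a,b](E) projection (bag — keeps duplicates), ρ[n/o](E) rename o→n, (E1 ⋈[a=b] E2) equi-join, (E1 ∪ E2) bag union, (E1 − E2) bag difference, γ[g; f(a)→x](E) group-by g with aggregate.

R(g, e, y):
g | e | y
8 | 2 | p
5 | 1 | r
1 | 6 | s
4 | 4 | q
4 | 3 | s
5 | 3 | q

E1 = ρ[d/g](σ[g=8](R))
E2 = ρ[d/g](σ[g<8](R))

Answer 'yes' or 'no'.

E1 per-node cardinality:
  R → 6
  σ[g=8](R) → 1
  ρ[d/g](σ[g=8](R)) → 1
E2 per-node cardinality:
  R → 6
  σ[g<8](R) → 5
  ρ[d/g](σ[g<8](R)) → 5

E1 result:
d | e | y
8 | 2 | p
E2 result:
d | e | y
1 | 6 | s
4 | 3 | s
4 | 4 | q
5 | 1 | r
5 | 3 | q
Witness: (1, 6, 's') appears 0× in E1 but 1× in E2.

no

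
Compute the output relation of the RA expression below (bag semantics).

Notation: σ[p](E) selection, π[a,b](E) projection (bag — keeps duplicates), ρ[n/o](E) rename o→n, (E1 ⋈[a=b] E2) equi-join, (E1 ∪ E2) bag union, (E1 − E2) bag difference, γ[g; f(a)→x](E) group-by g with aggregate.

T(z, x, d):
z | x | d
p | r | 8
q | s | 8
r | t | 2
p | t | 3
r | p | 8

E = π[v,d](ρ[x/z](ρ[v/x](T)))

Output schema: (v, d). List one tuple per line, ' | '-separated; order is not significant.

Subexpression sizes:
  T → 5
  ρ[v/x](T) → 5
  ρ[x/z](ρ[v/x](T)) → 5
  π[v,d](ρ[x/z](ρ[v/x](T))) → 5

== RESULT ==
v | d
p | 8
r | 8
s | 8
t | 2
t | 3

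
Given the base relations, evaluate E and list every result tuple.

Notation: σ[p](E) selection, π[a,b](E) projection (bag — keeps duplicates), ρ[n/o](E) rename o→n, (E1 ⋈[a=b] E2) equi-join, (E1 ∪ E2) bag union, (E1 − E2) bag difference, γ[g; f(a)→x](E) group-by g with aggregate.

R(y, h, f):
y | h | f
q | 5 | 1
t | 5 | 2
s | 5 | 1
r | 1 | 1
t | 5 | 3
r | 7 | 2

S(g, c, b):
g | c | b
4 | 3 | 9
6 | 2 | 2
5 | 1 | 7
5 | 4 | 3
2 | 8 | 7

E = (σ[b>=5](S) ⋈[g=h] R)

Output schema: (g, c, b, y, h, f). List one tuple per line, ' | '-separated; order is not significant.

Row counts bottom-up:
  S → 5
  σ[b>=5](S) → 3
  R → 6
  (σ[b>=5](S) ⋈[g=h] R) → 4

== RESULT ==
g | c | b | y | h | f
5 | 1 | 7 | q | 5 | 1
5 | 1 | 7 | s | 5 | 1
5 | 1 | 7 | t | 5 | 2
5 | 1 | 7 | t | 5 | 3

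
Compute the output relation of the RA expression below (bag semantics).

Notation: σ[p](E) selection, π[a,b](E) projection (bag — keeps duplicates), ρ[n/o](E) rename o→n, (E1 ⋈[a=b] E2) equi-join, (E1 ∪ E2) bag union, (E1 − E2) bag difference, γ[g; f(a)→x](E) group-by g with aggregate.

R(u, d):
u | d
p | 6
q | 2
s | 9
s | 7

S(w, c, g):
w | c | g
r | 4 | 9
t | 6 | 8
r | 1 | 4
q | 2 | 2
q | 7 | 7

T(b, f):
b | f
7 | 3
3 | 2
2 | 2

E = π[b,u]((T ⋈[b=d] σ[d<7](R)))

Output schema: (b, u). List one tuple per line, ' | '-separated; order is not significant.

Row counts bottom-up:
  T → 3
  R → 4
  σ[d<7](R) → 2
  (T ⋈[b=d] σ[d<7](R)) → 1
  π[b,u]((T ⋈[b=d] σ[d<7](R))) → 1

== RESULT ==
b | u
2 | q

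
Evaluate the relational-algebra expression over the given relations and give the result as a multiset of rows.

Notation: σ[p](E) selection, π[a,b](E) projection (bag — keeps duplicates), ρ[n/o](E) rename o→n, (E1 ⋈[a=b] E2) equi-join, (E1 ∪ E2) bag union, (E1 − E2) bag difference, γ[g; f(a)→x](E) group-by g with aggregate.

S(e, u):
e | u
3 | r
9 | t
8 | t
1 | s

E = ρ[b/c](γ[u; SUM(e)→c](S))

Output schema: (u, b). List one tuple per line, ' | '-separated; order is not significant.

Subexpression sizes:
  S → 4
  γ[u; SUM(e)→c](S) → 3
  ρ[b/c](γ[u; SUM(e)→c](S)) → 3

== RESULT ==
u | b
r | 3
s | 1
t | 17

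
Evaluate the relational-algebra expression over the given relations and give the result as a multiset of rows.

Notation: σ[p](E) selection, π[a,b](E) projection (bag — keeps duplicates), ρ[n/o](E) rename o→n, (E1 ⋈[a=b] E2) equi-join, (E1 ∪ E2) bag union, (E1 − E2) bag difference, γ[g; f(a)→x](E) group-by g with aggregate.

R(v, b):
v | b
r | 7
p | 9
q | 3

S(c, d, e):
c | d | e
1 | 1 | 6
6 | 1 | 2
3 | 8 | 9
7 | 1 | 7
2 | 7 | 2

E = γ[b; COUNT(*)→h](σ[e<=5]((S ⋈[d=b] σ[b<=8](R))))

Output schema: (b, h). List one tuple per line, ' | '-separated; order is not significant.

Per-node cardinality:
  S → 5
  R → 3
  σ[b<=8](R) → 2
  (S ⋈[d=b] σ[b<=8](R)) → 1
  σ[e<=5]((S ⋈[d=b] σ[b<=8](R))) → 1
  γ[b; COUNT(*)→h](σ[e<=5]((S ⋈[d=b] σ[b<=8](R)))) → 1

== RESULT ==
b | h
7 | 1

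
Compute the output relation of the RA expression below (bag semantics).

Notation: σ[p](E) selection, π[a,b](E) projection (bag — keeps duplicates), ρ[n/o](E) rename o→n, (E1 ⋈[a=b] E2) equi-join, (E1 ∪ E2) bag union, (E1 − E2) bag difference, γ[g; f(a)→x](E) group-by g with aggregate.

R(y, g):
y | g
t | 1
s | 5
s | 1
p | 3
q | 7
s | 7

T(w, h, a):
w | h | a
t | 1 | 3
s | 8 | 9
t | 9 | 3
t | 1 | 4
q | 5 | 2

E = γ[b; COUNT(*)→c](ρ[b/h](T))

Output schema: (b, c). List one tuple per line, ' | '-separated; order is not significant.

Row counts bottom-up:
  T → 5
  ρ[b/h](T) → 5
  γ[b; COUNT(*)→c](ρ[b/h](T)) → 4

== RESULT ==
b | c
1 | 2
5 | 1
8 | 1
9 | 1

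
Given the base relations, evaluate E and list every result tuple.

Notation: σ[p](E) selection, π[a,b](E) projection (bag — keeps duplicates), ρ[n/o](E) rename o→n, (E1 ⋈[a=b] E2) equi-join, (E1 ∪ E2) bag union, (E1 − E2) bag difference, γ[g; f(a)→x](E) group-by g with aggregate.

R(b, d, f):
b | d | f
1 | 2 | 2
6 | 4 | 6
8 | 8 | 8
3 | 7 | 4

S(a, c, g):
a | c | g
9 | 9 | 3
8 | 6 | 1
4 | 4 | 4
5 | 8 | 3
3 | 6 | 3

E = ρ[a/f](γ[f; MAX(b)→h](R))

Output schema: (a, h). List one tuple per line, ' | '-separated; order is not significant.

Stepwise |·|:
  R → 4
  γ[f; MAX(b)→h](R) → 4
  ρ[a/f](γ[f; MAX(b)→h](R)) → 4

== RESULT ==
a | h
2 | 1
4 | 3
6 | 6
8 | 8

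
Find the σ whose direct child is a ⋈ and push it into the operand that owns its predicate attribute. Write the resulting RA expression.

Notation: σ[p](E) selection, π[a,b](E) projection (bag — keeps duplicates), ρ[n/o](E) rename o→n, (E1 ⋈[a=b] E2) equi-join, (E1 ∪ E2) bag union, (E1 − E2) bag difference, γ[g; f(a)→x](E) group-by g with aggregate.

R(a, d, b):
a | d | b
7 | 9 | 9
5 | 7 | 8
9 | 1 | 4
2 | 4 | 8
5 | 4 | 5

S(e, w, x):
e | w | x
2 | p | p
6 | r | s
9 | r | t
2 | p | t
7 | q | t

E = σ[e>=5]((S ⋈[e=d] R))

σ filters on e, owned by the left side.
E' = (σ[e>=5](S) ⋈[e=d] R)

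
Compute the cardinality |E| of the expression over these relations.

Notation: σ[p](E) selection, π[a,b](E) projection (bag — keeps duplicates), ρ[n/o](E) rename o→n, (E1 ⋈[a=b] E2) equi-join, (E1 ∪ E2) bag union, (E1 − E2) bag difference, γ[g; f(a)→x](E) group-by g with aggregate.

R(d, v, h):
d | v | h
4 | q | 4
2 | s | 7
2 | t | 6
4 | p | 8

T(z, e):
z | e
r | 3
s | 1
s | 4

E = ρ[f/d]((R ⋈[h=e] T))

Row counts bottom-up:
  R → 4
  T → 3
  (R ⋈[h=e] T) → 1
  ρ[f/d]((R ⋈[h=e] T)) → 1

|E| = 1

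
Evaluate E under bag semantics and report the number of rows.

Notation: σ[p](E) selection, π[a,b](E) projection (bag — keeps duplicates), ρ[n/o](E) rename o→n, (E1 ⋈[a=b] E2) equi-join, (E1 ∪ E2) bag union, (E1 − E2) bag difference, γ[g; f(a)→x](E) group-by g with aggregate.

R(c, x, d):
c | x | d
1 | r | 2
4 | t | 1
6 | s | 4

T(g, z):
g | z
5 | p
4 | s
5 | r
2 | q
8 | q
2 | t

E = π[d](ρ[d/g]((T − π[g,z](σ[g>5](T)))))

Stepwise |·|:
  T → 6
  T → 6
  σ[g>5](T) → 1
  π[g,z](σ[g>5](T)) → 1
  (T − π[g,z](σ[g>5](T))) → 5
  ρ[d/g]((T − π[g,z](σ[g>5](T)))) → 5
  π[d](ρ[d/g]((T − π[g,z](σ[g>5](T))))) → 5

|E| = 5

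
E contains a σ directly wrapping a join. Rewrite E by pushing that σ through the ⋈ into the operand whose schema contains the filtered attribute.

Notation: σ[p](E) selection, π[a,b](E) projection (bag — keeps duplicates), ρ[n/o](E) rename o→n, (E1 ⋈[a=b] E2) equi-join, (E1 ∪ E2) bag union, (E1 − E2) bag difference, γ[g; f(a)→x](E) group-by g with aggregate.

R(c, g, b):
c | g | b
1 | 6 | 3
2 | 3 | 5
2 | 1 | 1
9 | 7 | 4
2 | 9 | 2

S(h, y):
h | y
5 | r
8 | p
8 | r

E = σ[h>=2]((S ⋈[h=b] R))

σ filters on h, owned by the left side.
E' = (σ[h>=2](S) ⋈[h=b] R)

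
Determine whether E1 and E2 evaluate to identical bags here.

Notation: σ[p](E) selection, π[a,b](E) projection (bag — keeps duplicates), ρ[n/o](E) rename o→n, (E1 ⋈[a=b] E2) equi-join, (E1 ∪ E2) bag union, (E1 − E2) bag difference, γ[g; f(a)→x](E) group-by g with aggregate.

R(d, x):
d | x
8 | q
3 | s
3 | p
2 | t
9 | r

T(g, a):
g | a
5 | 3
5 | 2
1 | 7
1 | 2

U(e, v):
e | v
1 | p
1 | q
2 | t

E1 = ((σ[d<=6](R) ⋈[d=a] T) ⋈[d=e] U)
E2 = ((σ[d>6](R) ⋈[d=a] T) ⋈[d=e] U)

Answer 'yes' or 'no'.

E1 subexpression sizes:
  R → 5
  σ[d<=6](R) → 3
  T → 4
  (σ[d<=6](R) ⋈[d=a] T) → 4
  U → 3
  ((σ[d<=6](R) ⋈[d=a] T) ⋈[d=e] U) → 2
E2 subexpression sizes:
  R → 5
  σ[d>6](R) → 2
  T → 4
  (σ[d>6](R) ⋈[d=a] T) → 0
  U → 3
  ((σ[d>6](R) ⋈[d=a] T) ⋈[d=e] U) → 0

E1 result:
d | x | g | a | e | v
2 | t | 1 | 2 | 2 | t
2 | t | 5 | 2 | 2 | t
E2 result:
d | x | g | a | e | v
(0 rows)
Witness: (2, 't', 1, 2, 2, 't') appears 1× in E1 but 0× in E2.

no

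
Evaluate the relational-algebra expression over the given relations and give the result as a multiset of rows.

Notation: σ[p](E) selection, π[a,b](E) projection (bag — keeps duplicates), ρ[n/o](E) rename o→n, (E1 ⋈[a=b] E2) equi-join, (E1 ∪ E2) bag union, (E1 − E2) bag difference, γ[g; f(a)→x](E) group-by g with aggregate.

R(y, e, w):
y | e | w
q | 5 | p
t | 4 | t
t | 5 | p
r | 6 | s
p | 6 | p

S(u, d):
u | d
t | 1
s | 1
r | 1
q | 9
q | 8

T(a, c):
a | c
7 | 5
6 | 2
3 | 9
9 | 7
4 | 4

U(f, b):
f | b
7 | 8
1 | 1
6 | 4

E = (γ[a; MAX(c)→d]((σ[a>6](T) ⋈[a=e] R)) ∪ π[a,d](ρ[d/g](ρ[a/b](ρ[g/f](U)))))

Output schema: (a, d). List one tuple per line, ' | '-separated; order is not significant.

Row counts bottom-up:
  T → 5
  σ[a>6](T) → 2
  R → 5
  (σ[a>6](T) ⋈[a=e] R) → 0
  γ[a; MAX(c)→d]((σ[a>6](T) ⋈[a=e] R)) → 0
  U → 3
  ρ[g/f](U) → 3
  ρ[a/b](ρ[g/f](U)) → 3
  ρ[d/g](ρ[a/b](ρ[g/f](U))) → 3
  π[a,d](ρ[d/g](ρ[a/b](ρ[g/f](U)))) → 3
  (γ[a; MAX(c)→d]((σ[a>6](T) ⋈[a=e] R)) ∪ π[a,d](ρ[d/g](ρ[a/b](ρ[g/f](U))))) → 3

== RESULT ==
a | d
1 | 1
4 | 6
8 | 7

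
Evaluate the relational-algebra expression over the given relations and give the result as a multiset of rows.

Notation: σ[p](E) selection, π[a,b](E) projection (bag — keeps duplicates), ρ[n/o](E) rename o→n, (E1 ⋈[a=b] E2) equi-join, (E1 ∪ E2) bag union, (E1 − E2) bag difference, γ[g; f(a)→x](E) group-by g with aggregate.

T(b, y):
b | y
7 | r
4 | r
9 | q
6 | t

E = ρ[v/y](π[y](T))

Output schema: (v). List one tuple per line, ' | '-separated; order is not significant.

Per-node cardinality:
  T → 4
  π[y](T) → 4
  ρ[v/y](π[y](T)) → 4

== RESULT ==
v
q
r
r
t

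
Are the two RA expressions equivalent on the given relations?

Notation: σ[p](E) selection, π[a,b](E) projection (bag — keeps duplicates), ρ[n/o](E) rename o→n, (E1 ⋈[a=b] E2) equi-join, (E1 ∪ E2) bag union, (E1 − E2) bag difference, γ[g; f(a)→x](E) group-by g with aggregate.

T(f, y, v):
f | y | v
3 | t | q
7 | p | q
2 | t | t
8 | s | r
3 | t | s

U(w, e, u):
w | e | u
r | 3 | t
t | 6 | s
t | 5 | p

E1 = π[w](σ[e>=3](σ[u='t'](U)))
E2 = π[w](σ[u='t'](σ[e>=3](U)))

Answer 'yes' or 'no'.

E1 row counts bottom-up:
  U → 3
  σ[u='t'](U) → 1
  σ[e>=3](σ[u='t'](U)) → 1
  π[w](σ[e>=3](σ[u='t'](U))) → 1
E2 row counts bottom-up:
  U → 3
  σ[e>=3](U) → 3
  σ[u='t'](σ[e>=3](U)) → 1
  π[w](σ[u='t'](σ[e>=3](U))) → 1

E1 and E2 produce the same multiset:
w
r

yes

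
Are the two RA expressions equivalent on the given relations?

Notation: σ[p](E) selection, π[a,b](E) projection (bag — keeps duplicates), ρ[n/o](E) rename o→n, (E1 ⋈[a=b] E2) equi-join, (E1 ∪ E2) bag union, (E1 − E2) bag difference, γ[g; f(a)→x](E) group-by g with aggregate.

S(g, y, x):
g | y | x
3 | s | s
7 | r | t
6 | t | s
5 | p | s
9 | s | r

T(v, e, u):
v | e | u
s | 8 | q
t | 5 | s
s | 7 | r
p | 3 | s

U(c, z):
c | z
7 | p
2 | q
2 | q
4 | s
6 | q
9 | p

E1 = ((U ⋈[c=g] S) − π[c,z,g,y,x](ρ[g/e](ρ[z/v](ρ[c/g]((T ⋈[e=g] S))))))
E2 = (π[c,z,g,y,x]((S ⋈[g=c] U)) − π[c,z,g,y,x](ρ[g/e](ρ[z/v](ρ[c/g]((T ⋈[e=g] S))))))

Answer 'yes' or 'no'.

E1 stepwise |·|:
  U → 6
  S → 5
  (U ⋈[c=g] S) → 3
  T → 4
  S → 5
  (T ⋈[e=g] S) → 3
  ρ[c/g]((T ⋈[e=g] S)) → 3
  ρ[z/v](ρ[c/g]((T ⋈[e=g] S))) → 3
  ρ[g/e](ρ[z/v](ρ[c/g]((T ⋈[e=g] S)))) → 3
  π[c,z,g,y,x](ρ[g/e](ρ[z/v](ρ[c/g]((T ⋈[e=g] S))))) → 3
  ((U ⋈[c=g] S) − π[c,z,g,y,x](ρ[g/e](ρ[z/v](ρ[c/g]((T ⋈[e=g] S)))))) → 3
E2 stepwise |·|:
  S → 5
  U → 6
  (S ⋈[g=c] U) → 3
  π[c,z,g,y,x]((S ⋈[g=c] U)) → 3
  T → 4
  S → 5
  (T ⋈[e=g] S) → 3
  ρ[c/g]((T ⋈[e=g] S)) → 3
  ρ[z/v](ρ[c/g]((T ⋈[e=g] S))) → 3
  ρ[g/e](ρ[z/v](ρ[c/g]((T ⋈[e=g] S)))) → 3
  π[c,z,g,y,x](ρ[g/e](ρ[z/v](ρ[c/g]((T ⋈[e=g] S))))) → 3
  (π[c,z,g,y,x]((S ⋈[g=c] U)) − π[c,z,g,y,x](ρ[g/e](ρ[z/v](ρ[c/g]((T ⋈[e=g] S)))))) → 3

E1 and E2 produce the same multiset:
c | z | g | y | x
6 | q | 6 | t | s
7 | p | 7 | r | t
9 | p | 9 | s | r

yes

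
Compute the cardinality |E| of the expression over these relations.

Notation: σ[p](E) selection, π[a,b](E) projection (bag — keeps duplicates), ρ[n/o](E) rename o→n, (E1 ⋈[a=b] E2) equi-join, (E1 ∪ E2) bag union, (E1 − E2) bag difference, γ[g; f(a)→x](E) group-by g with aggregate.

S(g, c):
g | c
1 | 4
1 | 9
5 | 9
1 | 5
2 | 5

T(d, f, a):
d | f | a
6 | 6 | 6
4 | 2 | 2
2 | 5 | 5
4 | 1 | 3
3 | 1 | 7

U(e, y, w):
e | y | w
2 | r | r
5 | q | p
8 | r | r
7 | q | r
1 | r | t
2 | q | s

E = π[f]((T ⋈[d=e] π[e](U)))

Stepwise |·|:
  T → 5
  U → 6
  π[e](U) → 6
  (T ⋈[d=e] π[e](U)) → 2
  π[f]((T ⋈[d=e] π[e](U))) → 2

|E| = 2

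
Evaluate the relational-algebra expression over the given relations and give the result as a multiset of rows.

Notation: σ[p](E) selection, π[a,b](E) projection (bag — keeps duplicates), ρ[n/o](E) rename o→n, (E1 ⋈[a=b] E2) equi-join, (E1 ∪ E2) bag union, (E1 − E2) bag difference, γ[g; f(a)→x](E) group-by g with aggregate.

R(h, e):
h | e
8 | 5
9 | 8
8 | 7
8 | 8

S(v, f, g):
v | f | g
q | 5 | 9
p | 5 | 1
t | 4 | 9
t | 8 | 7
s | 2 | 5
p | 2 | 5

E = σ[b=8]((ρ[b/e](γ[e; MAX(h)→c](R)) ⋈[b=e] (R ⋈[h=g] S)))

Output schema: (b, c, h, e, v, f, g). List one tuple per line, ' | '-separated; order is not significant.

Row counts bottom-up:
  R → 4
  γ[e; MAX(h)→c](R) → 3
  ρ[b/e](γ[e; MAX(h)→c](R)) → 3
  R → 4
  S → 6
  (R ⋈[h=g] S) → 2
  (ρ[b/e](γ[e; MAX(h)→c](R)) ⋈[b=e] (R ⋈[h=g] S)) → 2
  σ[b=8]((ρ[b/e](γ[e; MAX(h)→c](R)) ⋈[b=e] (R ⋈[h=g] S))) → 2

== RESULT ==
b | c | h | e | v | f | g
8 | 9 | 9 | 8 | q | 5 | 9
8 | 9 | 9 | 8 | t | 4 | 9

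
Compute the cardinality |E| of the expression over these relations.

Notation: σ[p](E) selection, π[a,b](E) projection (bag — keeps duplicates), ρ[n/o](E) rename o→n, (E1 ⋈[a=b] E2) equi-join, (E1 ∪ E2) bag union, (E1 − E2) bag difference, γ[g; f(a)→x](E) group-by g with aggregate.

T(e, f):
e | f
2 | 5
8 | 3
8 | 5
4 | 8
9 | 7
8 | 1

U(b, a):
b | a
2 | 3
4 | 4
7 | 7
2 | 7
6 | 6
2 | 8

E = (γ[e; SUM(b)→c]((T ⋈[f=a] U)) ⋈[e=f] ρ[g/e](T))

Stepwise |·|:
  T → 6
  U → 6
  (T ⋈[f=a] U) → 4
  γ[e; SUM(b)→c]((T ⋈[f=a] U)) → 3
  T → 6
  ρ[g/e](T) → 6
  (γ[e; SUM(b)→c]((T ⋈[f=a] U)) ⋈[e=f] ρ[g/e](T)) → 1

|E| = 1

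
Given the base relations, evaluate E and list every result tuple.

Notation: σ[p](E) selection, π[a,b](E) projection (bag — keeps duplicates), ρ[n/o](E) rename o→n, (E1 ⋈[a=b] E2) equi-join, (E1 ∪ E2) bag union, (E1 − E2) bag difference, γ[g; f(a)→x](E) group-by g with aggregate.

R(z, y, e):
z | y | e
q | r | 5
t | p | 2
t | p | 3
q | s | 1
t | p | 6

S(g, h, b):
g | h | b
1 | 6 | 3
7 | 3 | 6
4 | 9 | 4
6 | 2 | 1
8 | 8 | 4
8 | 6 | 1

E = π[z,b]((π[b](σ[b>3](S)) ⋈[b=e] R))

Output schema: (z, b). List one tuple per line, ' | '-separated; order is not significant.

Subexpression sizes:
  S → 6
  σ[b>3](S) → 3
  π[b](σ[b>3](S)) → 3
  R → 5
  (π[b](σ[b>3](S)) ⋈[b=e] R) → 1
  π[z,b]((π[b](σ[b>3](S)) ⋈[b=e] R)) → 1

== RESULT ==
z | b
t | 6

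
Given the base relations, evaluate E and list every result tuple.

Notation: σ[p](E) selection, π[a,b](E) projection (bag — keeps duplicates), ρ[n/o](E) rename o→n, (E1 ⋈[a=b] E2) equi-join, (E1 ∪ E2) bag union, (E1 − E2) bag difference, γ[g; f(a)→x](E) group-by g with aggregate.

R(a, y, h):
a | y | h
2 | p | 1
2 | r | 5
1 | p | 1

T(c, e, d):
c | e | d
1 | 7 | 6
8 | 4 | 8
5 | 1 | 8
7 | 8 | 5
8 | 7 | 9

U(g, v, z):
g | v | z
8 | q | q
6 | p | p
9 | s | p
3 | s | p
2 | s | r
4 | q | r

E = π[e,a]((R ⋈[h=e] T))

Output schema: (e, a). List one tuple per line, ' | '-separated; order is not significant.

Row counts bottom-up:
  R → 3
  T → 5
  (R ⋈[h=e] T) → 2
  π[e,a]((R ⋈[h=e] T)) → 2

== RESULT ==
e | a
1 | 1
1 | 2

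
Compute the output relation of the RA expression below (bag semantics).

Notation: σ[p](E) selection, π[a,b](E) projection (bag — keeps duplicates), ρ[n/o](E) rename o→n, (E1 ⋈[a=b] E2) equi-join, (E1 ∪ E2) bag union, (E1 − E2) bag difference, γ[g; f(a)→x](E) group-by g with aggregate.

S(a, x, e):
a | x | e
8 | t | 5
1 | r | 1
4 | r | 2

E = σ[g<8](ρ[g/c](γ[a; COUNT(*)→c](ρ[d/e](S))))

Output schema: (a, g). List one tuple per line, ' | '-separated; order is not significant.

Stepwise |·|:
  S → 3
  ρ[d/e](S) → 3
  γ[a; COUNT(*)→c](ρ[d/e](S)) → 3
  ρ[g/c](γ[a; COUNT(*)→c](ρ[d/e](S))) → 3
  σ[g<8](ρ[g/c](γ[a; COUNT(*)→c](ρ[d/e](S)))) → 3

== RESULT ==
a | g
1 | 1
4 | 1
8 | 1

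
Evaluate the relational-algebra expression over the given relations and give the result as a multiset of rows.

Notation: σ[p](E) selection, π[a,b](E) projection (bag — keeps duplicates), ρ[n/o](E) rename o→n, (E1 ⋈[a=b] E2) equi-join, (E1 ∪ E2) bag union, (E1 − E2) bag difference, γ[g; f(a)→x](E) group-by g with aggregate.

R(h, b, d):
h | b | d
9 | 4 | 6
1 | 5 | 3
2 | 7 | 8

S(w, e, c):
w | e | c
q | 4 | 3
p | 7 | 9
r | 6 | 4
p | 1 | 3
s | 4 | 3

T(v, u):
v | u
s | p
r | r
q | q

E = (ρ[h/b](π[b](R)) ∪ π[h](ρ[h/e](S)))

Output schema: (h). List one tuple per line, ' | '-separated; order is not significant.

Per-node cardinality:
  R → 3
  π[b](R) → 3
  ρ[h/b](π[b](R)) → 3
  S → 5
  ρ[h/e](S) → 5
  π[h](ρ[h/e](S)) → 5
  (ρ[h/b](π[b](R)) ∪ π[h](ρ[h/e](S))) → 8

== RESULT ==
h
1
4
4
4
5
6
7
7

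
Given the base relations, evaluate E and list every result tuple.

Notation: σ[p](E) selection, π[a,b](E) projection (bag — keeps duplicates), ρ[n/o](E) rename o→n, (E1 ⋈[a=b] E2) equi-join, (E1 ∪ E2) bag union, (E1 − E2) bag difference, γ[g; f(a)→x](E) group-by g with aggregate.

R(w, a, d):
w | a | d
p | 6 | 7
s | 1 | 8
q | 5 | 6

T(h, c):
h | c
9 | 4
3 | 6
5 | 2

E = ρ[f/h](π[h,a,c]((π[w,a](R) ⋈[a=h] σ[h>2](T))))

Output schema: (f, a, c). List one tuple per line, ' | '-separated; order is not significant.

Row counts bottom-up:
  R → 3
  π[w,a](R) → 3
  T → 3
  σ[h>2](T) → 3
  (π[w,a](R) ⋈[a=h] σ[h>2](T)) → 1
  π[h,a,c]((π[w,a](R) ⋈[a=h] σ[h>2](T))) → 1
  ρ[f/h](π[h,a,c]((π[w,a](R) ⋈[a=h] σ[h>2](T)))) → 1

== RESULT ==
f | a | c
5 | 5 | 2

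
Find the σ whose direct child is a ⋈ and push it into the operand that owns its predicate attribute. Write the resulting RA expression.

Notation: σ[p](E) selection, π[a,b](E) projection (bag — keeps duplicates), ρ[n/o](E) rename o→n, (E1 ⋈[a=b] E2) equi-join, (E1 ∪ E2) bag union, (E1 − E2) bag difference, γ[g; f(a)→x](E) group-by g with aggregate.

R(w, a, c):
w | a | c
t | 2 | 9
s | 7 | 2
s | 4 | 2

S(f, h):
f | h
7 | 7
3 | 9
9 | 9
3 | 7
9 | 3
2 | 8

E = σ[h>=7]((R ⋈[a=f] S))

σ filters on h, owned by the right side.
E' = (R ⋈[a=f] σ[h>=7](S))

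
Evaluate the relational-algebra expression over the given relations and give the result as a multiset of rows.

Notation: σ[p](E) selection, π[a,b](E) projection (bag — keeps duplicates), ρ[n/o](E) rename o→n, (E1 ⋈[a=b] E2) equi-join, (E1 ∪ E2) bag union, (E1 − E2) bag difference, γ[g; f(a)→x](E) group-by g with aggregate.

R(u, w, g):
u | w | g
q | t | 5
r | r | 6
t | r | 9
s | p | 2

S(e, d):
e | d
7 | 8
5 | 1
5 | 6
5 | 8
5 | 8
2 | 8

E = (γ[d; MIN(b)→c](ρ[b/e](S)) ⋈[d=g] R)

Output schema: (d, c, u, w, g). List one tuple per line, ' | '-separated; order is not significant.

Stepwise |·|:
  S → 6
  ρ[b/e](S) → 6
  γ[d; MIN(b)→c](ρ[b/e](S)) → 3
  R → 4
  (γ[d; MIN(b)→c](ρ[b/e](S)) ⋈[d=g] R) → 1

== RESULT ==
d | c | u | w | g
6 | 5 | r | r | 6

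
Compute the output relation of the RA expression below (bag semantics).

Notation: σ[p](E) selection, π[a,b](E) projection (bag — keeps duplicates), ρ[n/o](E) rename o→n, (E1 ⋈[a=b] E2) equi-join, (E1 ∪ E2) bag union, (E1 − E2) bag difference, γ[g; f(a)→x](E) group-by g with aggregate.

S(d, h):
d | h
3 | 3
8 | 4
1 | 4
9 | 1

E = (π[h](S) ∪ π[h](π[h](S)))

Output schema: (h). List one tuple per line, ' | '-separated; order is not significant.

Row counts bottom-up:
  S → 4
  π[h](S) → 4
  S → 4
  π[h](S) → 4
  π[h](π[h](S)) → 4
  (π[h](S) ∪ π[h](π[h](S))) → 8

== RESULT ==
h
1
1
3
3
4
4
4
4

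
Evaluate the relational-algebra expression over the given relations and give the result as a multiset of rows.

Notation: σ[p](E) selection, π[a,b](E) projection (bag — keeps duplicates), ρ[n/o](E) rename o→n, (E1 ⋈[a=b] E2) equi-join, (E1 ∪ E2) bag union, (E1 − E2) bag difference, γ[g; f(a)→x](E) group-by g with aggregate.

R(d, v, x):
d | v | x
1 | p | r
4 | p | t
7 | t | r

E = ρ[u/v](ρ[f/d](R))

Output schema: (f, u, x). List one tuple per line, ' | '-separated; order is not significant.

Row counts bottom-up:
  R → 3
  ρ[f/d](R) → 3
  ρ[u/v](ρ[f/d](R)) → 3

== RESULT ==
f | u | x
1 | p | r
4 | p | t
7 | t | r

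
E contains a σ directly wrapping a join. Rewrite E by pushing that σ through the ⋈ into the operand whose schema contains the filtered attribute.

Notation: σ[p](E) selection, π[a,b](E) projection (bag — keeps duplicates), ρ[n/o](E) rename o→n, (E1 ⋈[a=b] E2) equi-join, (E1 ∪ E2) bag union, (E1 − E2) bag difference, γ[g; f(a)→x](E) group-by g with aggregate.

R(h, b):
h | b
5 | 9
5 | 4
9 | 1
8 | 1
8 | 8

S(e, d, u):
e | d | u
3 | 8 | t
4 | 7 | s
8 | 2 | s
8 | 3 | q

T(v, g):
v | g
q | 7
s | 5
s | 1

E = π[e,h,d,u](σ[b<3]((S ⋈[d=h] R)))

σ filters on b, owned by the right side.
E' = π[e,h,d,u]((S ⋈[d=h] σ[b<3](R)))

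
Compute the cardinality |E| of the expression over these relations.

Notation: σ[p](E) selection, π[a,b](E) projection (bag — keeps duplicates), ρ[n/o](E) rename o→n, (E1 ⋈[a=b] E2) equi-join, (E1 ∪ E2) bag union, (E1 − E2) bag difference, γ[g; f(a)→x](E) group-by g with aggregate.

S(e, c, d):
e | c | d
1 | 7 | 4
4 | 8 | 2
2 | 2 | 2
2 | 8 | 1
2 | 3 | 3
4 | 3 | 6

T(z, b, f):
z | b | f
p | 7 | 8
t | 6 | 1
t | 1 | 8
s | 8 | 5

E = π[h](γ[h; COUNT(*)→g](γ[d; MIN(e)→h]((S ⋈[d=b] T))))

Per-node cardinality:
  S → 6
  T → 4
  (S ⋈[d=b] T) → 2
  γ[d; MIN(e)→h]((S ⋈[d=b] T)) → 2
  γ[h; COUNT(*)→g](γ[d; MIN(e)→h]((S ⋈[d=b] T))) → 2
  π[h](γ[h; COUNT(*)→g](γ[d; MIN(e)→h]((S ⋈[d=b] T)))) → 2

|E| = 2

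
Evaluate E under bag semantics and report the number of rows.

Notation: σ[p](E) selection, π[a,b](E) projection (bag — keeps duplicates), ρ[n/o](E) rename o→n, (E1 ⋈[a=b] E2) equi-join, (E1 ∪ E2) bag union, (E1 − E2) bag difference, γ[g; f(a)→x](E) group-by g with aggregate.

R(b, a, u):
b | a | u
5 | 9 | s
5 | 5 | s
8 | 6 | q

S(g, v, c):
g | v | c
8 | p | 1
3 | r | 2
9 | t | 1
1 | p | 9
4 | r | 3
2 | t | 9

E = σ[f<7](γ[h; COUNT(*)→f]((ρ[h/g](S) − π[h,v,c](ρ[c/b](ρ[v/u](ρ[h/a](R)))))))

Row counts bottom-up:
  S → 6
  ρ[h/g](S) → 6
  R → 3
  ρ[h/a](R) → 3
  ρ[v/u](ρ[h/a](R)) → 3
  ρ[c/b](ρ[v/u](ρ[h/a](R))) → 3
  π[h,v,c](ρ[c/b](ρ[v/u](ρ[h/a](R)))) → 3
  (ρ[h/g](S) − π[h,v,c](ρ[c/b](ρ[v/u](ρ[h/a](R))))) → 6
  γ[h; COUNT(*)→f]((ρ[h/g](S) − π[h,v,c](ρ[c/b](ρ[v/u](ρ[h/a](R)))))) → 6
  σ[f<7](γ[h; COUNT(*)→f]((ρ[h/g](S) − π[h,v,c](ρ[c/b](ρ[v/u](ρ[h/a](R))))))) → 6

|E| = 6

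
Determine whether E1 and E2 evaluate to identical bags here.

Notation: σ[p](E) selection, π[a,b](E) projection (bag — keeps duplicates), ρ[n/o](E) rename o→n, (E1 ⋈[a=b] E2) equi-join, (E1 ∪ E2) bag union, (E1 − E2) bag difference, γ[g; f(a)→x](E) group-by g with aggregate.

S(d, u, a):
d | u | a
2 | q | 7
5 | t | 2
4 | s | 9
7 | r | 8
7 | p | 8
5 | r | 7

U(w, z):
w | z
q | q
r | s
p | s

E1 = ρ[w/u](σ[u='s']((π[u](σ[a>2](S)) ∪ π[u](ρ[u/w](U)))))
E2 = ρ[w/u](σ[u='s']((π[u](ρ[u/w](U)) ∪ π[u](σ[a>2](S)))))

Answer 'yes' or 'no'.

E1 row counts bottom-up:
  S → 6
  σ[a>2](S) → 5
  π[u](σ[a>2](S)) → 5
  U → 3
  ρ[u/w](U) → 3
  π[u](ρ[u/w](U)) → 3
  (π[u](σ[a>2](S)) ∪ π[u](ρ[u/w](U))) → 8
  σ[u='s']((π[u](σ[a>2](S)) ∪ π[u](ρ[u/w](U)))) → 1
  ρ[w/u](σ[u='s']((π[u](σ[a>2](S)) ∪ π[u](ρ[u/w](U))))) → 1
E2 row counts bottom-up:
  U → 3
  ρ[u/w](U) → 3
  π[u](ρ[u/w](U)) → 3
  S → 6
  σ[a>2](S) → 5
  π[u](σ[a>2](S)) → 5
  (π[u](ρ[u/w](U)) ∪ π[u](σ[a>2](S))) → 8
  σ[u='s']((π[u](ρ[u/w](U)) ∪ π[u](σ[a>2](S)))) → 1
  ρ[w/u](σ[u='s']((π[u](ρ[u/w](U)) ∪ π[u](σ[a>2](S))))) → 1

E1 and E2 produce the same multiset:
w
s

yes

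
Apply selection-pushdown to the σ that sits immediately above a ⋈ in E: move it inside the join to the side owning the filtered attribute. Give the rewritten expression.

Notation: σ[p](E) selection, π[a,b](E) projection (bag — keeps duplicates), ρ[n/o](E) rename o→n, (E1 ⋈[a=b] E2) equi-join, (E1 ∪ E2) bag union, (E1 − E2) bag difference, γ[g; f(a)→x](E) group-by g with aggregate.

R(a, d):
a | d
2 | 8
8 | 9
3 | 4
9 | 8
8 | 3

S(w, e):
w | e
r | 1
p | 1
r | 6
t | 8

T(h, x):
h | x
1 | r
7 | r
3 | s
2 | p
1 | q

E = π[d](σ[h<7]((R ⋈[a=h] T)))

σ filters on h, owned by the right side.
E' = π[d]((R ⋈[a=h] σ[h<7](T)))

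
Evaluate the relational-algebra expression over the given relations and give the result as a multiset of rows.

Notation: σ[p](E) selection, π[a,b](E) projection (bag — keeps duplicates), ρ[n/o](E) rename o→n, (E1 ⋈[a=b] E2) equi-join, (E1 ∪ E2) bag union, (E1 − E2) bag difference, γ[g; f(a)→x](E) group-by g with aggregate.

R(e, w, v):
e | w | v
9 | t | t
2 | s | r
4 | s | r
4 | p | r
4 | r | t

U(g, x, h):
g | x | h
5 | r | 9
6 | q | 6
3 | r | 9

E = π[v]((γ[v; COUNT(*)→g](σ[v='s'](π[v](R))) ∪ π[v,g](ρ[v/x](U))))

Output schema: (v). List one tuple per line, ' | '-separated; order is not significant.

Row counts bottom-up:
  R → 5
  π[v](R) → 5
  σ[v='s'](π[v](R)) → 0
  γ[v; COUNT(*)→g](σ[v='s'](π[v](R))) → 0
  U → 3
  ρ[v/x](U) → 3
  π[v,g](ρ[v/x](U)) → 3
  (γ[v; COUNT(*)→g](σ[v='s'](π[v](R))) ∪ π[v,g](ρ[v/x](U))) → 3
  π[v]((γ[v; COUNT(*)→g](σ[v='s'](π[v](R))) ∪ π[v,g](ρ[v/x](U)))) → 3

== RESULT ==
v
q
r
r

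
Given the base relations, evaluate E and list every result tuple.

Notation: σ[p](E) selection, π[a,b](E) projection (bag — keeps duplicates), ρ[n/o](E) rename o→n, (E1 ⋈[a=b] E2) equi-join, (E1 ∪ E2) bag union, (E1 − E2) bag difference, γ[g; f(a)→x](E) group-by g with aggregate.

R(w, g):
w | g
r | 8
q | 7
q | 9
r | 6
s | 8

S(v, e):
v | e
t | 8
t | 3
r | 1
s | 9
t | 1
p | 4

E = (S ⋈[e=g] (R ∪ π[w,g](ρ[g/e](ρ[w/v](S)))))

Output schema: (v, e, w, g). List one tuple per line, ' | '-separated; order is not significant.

Row counts bottom-up:
  S → 6
  R → 5
  S → 6
  ρ[w/v](S) → 6
  ρ[g/e](ρ[w/v](S)) → 6
  π[w,g](ρ[g/e](ρ[w/v](S))) → 6
  (R ∪ π[w,g](ρ[g/e](ρ[w/v](S)))) → 11
  (S ⋈[e=g] (R ∪ π[w,g](ρ[g/e](ρ[w/v](S))))) → 11

== RESULT ==
v | e | w | g
p | 4 | p | 4
r | 1 | r | 1
r | 1 | t | 1
s | 9 | q | 9
s | 9 | s | 9
t | 1 | r | 1
t | 1 | t | 1
t | 3 | t | 3
t | 8 | r | 8
t | 8 | s | 8
t | 8 | t | 8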